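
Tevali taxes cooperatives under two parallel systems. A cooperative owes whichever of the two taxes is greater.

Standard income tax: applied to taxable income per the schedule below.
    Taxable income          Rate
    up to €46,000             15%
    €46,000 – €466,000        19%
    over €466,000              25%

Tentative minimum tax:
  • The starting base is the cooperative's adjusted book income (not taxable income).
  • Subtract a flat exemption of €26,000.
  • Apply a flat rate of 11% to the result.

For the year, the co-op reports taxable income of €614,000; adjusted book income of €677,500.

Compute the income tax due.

€123,700

Tentative minimum tax:
  Base (adjusted book income): €677,500
  Less exemption €26,000 → base €651,500
  €651,500 × 11% = €71,665

Standard income tax:
  €46,000 × 15% = €6,900
  €420,000 × 19% = €79,800
  €148,000 × 25% = €37,000
  → €123,700

€123,700 > €71,665, so the standard income tax governs.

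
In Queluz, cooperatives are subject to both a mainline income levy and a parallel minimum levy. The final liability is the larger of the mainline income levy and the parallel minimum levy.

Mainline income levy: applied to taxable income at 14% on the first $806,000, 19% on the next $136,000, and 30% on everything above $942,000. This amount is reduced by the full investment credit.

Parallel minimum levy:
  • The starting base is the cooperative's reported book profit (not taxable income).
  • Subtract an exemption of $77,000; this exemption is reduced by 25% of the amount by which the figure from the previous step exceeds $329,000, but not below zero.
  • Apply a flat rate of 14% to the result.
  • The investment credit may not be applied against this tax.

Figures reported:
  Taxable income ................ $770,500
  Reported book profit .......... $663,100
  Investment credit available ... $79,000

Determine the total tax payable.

$92,834

Mainline income levy:
  $770,500 × 14% = $107,870
  Less investment credit $79,000 → $28,870

Parallel minimum levy:
  Base (reported book profit): $663,100
  Exemption: 25% × ($663,100 − $329,000) = $83,525 ≥ $77,000, so the exemption is fully phased out
  Base: $663,100 − $0 = $663,100
  $663,100 × 14% = $92,834

$92,834 > $28,870, so the parallel minimum levy is the binding amount.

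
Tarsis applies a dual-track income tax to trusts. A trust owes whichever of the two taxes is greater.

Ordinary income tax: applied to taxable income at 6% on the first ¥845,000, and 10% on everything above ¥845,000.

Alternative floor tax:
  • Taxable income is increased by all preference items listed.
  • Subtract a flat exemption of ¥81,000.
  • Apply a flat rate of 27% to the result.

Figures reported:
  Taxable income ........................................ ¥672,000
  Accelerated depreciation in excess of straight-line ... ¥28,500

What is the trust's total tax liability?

Ordinary income tax:
  ¥672,000 × 6% = ¥40,320

Alternative floor tax:
  Adjusted income: ¥672,000 + ¥28,500 = ¥700,500
  Less exemption ¥81,000 → base ¥619,500
  ¥619,500 × 27% = ¥167,265

¥167,265 > ¥40,320, so the alternative floor tax is the binding amount.

¥167,265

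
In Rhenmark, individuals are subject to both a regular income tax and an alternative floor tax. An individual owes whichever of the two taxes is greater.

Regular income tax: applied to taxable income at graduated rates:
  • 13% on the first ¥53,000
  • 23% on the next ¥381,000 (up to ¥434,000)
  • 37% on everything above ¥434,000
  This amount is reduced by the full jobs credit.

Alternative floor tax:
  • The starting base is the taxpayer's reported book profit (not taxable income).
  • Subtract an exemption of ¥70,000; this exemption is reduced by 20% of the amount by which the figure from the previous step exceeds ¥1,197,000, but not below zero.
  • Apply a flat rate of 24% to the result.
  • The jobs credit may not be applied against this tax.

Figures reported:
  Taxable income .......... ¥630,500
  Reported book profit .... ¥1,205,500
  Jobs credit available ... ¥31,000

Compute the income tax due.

Regular income tax:
  ¥53,000 × 13% = ¥6,890
  ¥381,000 × 23% = ¥87,630
  ¥196,500 × 37% = ¥72,705
  → ¥167,225
  Less jobs credit ¥31,000 → ¥136,225

Alternative floor tax:
  Base (reported book profit): ¥1,205,500
  Exemption: ¥70,000 − 20% × (¥1,205,500 − ¥1,197,000) = ¥70,000 − ¥1,700 = ¥68,300
  Base: ¥1,205,500 − ¥68,300 = ¥1,137,200
  ¥1,137,200 × 24% = ¥272,928

¥272,928 > ¥136,225, so the alternative floor tax is the binding amount.

¥272,928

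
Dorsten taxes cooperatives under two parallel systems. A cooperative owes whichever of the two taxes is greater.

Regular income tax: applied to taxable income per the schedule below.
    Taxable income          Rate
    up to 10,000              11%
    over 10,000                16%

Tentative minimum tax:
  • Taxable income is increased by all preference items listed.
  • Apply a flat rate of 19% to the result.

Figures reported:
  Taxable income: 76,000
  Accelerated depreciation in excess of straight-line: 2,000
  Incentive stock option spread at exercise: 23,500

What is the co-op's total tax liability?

19,285

Regular income tax:
  10,000 × 11% = 1,100
  66,000 × 16% = 10,560
  → 11,660

Tentative minimum tax:
  Adjusted income: 76,000 + 2,000 + 23,500 = 101,500
  101,500 × 19% = 19,285

19,285 > 11,660, so the tentative minimum tax is the binding amount.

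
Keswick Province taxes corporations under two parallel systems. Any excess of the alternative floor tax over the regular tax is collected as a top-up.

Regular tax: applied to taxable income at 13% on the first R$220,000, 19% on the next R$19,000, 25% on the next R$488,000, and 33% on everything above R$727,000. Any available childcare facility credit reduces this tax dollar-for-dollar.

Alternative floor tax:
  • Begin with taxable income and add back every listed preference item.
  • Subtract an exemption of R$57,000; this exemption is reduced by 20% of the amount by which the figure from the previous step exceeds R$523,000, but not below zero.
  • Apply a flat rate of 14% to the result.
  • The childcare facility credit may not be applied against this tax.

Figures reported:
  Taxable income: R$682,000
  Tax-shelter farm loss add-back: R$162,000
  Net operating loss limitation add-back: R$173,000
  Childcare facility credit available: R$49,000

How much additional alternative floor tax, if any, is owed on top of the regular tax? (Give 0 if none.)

R$48,420

Regular tax:
  R$220,000 × 13% = R$28,600
  R$19,000 × 19% = R$3,610
  R$443,000 × 25% = R$110,750
  → R$142,960
  Less childcare facility credit R$49,000 → R$93,960

Alternative floor tax:
  Adjusted income: R$682,000 + R$162,000 + R$173,000 = R$1,017,000
  Exemption: 20% × (R$1,017,000 − R$523,000) = R$98,800 ≥ R$57,000, so the exemption is fully phased out
  Base: R$1,017,000 − R$0 = R$1,017,000
  R$1,017,000 × 14% = R$142,380

Excess of alternative floor tax over regular tax: R$142,380 − R$93,960 = R$48,420.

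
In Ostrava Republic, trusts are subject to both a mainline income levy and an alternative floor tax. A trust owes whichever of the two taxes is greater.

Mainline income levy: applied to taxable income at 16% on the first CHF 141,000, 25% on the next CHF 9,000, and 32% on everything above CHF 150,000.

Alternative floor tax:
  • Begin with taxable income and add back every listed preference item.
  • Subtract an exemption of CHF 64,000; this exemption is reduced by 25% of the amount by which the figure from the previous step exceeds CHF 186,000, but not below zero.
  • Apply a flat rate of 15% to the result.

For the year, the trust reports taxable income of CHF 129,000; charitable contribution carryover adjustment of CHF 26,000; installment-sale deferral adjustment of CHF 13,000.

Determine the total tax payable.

CHF 20,640

Alternative floor tax:
  Adjusted income: CHF 129,000 + CHF 26,000 + CHF 13,000 = CHF 168,000
  Exemption: CHF 168,000 ≤ CHF 186,000, so full CHF 64,000 applies
  Base: CHF 168,000 − CHF 64,000 = CHF 104,000
  CHF 104,000 × 15% = CHF 15,600

Mainline income levy:
  CHF 129,000 × 16% = CHF 20,640

CHF 20,640 > CHF 15,600, so the mainline income levy governs.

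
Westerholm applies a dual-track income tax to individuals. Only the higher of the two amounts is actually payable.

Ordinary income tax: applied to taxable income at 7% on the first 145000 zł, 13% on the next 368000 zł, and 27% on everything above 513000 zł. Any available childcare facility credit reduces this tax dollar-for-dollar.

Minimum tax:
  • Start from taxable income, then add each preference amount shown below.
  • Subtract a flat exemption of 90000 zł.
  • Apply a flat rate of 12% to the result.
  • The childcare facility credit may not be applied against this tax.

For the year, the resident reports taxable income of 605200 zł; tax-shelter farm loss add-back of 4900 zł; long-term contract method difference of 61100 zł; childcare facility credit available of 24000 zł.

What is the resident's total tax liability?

Ordinary income tax:
  145000 zł × 7% = 10150 zł
  368000 zł × 13% = 47840 zł
  92200 zł × 27% = 24894 zł
  → 82884 zł
  Less childcare facility credit 24000 zł → 58884 zł

Minimum tax:
  Adjusted income: 605200 zł + 4900 zł + 61100 zł = 671200 zł
  Less exemption 90000 zł → base 581200 zł
  581200 zł × 12% = 69744 zł

69744 zł > 58884 zł, so the minimum tax is the binding amount.

69744 zł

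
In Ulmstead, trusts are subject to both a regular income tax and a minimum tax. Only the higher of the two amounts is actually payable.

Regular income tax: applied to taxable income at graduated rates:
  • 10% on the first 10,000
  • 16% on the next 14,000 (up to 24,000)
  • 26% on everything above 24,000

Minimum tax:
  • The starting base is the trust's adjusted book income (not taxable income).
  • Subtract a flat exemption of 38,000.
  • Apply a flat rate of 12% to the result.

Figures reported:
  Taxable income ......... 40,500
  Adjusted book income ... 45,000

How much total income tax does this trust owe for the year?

Regular income tax:
  10,000 × 10% = 1,000
  14,000 × 16% = 2,240
  16,500 × 26% = 4,290
  → 7,530

Minimum tax:
  Base (adjusted book income): 45,000
  Less exemption 38,000 → base 7,000
  7,000 × 12% = 840

7,530 > 840, so the regular income tax governs.

7,530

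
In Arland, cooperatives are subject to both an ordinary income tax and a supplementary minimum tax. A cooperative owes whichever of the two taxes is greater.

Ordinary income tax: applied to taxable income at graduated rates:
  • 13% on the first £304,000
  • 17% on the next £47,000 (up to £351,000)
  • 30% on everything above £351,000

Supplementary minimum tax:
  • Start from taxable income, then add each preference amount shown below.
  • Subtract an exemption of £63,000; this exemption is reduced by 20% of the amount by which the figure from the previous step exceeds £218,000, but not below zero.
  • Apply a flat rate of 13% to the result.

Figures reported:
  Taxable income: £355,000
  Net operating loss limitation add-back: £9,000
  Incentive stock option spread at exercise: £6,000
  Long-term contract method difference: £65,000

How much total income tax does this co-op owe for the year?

Ordinary income tax:
  £304,000 × 13% = £39,520
  £47,000 × 17% = £7,990
  £4,000 × 30% = £1,200
  → £48,710

Supplementary minimum tax:
  Adjusted income: £355,000 + £9,000 + £6,000 + £65,000 = £435,000
  Exemption: £63,000 − 20% × (£435,000 − £218,000) = £63,000 − £43,400 = £19,600
  Base: £435,000 − £19,600 = £415,400
  £415,400 × 13% = £54,002

£54,002 > £48,710, so the supplementary minimum tax is the binding amount.

£54,002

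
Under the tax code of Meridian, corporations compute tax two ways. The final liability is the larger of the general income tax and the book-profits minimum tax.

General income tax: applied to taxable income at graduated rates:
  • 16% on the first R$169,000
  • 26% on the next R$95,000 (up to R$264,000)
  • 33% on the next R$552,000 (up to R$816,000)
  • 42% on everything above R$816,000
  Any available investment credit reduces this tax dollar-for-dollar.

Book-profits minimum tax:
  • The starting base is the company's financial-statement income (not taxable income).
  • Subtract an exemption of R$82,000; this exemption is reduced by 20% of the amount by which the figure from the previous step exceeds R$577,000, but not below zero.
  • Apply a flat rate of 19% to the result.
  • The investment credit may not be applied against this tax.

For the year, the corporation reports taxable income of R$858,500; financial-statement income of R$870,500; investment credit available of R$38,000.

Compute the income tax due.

R$213,750

Book-profits minimum tax:
  Base (financial-statement income): R$870,500
  Exemption: R$82,000 − 20% × (R$870,500 − R$577,000) = R$82,000 − R$58,700 = R$23,300
  Base: R$870,500 − R$23,300 = R$847,200
  R$847,200 × 19% = R$160,968

General income tax:
  R$169,000 × 16% = R$27,040
  R$95,000 × 26% = R$24,700
  R$552,000 × 33% = R$182,160
  R$42,500 × 42% = R$17,850
  → R$251,750
  Less investment credit R$38,000 → R$213,750

R$213,750 > R$160,968, so the general income tax governs.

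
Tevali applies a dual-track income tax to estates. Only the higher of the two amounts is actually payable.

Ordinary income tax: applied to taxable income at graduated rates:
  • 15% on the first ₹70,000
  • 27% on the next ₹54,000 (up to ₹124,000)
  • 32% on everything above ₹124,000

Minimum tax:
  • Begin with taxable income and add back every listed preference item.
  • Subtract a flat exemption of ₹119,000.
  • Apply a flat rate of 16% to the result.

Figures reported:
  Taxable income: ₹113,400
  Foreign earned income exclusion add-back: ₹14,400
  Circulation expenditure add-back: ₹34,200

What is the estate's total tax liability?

Minimum tax:
  Adjusted income: ₹113,400 + ₹14,400 + ₹34,200 = ₹162,000
  Less exemption ₹119,000 → base ₹43,000
  ₹43,000 × 16% = ₹6,880

Ordinary income tax:
  ₹70,000 × 15% = ₹10,500
  ₹43,400 × 27% = ₹11,718
  → ₹22,218

₹22,218 > ₹6,880, so the ordinary income tax governs.

₹22,218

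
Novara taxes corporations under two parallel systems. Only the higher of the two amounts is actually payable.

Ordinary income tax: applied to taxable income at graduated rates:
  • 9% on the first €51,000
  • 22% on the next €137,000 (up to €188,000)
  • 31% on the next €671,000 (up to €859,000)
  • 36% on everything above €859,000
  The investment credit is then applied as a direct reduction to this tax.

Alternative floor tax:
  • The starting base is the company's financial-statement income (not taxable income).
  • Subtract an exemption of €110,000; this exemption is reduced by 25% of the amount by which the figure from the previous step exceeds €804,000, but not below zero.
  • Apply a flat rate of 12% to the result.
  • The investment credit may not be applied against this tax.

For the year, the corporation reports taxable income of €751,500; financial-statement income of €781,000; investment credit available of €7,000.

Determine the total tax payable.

Ordinary income tax:
  €51,000 × 9% = €4,590
  €137,000 × 22% = €30,140
  €563,500 × 31% = €174,685
  → €209,415
  Less investment credit €7,000 → €202,415

Alternative floor tax:
  Base (financial-statement income): €781,000
  Exemption: €781,000 ≤ €804,000, so full €110,000 applies
  Base: €781,000 − €110,000 = €671,000
  €671,000 × 12% = €80,520

€202,415 > €80,520, so the ordinary income tax governs.

€202,415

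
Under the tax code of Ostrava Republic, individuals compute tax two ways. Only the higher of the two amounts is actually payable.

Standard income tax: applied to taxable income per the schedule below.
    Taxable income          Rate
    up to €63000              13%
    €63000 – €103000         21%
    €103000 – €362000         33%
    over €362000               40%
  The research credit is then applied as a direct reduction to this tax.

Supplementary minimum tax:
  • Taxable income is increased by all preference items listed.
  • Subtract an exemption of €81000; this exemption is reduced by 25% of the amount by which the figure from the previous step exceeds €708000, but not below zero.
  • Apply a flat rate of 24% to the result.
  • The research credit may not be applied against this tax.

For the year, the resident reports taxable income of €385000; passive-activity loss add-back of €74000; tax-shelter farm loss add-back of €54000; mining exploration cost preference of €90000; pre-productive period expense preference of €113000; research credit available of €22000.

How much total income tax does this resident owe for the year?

€152880

Standard income tax:
  €63000 × 13% = €8190
  €40000 × 21% = €8400
  €259000 × 33% = €85470
  €23000 × 40% = €9200
  → €111260
  Less research credit €22000 → €89260

Supplementary minimum tax:
  Adjusted income: €385000 + €74000 + €54000 + €90000 + €113000 = €716000
  Exemption: €81000 − 25% × (€716000 − €708000) = €81000 − €2000 = €79000
  Base: €716000 − €79000 = €637000
  €637000 × 24% = €152880

€152880 > €89260, so the supplementary minimum tax is the binding amount.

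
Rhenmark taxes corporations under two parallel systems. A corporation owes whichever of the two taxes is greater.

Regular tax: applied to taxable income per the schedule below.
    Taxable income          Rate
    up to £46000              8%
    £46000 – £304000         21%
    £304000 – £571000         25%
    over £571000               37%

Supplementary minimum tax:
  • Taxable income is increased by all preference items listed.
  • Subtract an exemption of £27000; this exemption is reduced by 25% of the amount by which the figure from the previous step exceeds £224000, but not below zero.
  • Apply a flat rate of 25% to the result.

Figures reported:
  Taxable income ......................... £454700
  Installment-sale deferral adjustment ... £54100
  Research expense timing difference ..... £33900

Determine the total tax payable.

Supplementary minimum tax:
  Adjusted income: £454700 + £54100 + £33900 = £542700
  Exemption: 25% × (£542700 − £224000) = £79675 ≥ £27000, so the exemption is fully phased out
  Base: £542700 − £0 = £542700
  £542700 × 25% = £135675

Regular tax:
  £46000 × 8% = £3680
  £258000 × 21% = £54180
  £150700 × 25% = £37675
  → £95535

£135675 > £95535, so the supplementary minimum tax is the binding amount.

£135675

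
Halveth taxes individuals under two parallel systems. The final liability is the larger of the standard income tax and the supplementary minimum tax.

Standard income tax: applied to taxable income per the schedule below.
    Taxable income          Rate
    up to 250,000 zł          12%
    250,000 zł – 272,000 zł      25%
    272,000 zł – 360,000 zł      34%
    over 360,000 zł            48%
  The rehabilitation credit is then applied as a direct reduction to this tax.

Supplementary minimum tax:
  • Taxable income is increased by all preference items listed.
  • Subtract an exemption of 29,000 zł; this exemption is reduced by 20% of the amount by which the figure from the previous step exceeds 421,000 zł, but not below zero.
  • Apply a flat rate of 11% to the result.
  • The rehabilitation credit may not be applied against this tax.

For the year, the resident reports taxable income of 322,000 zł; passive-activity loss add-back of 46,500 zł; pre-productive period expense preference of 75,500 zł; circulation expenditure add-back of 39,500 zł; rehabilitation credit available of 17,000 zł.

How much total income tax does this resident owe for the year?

Standard income tax:
  250,000 zł × 12% = 30,000 zł
  22,000 zł × 25% = 5,500 zł
  50,000 zł × 34% = 17,000 zł
  → 52,500 zł
  Less rehabilitation credit 17,000 zł → 35,500 zł

Supplementary minimum tax:
  Adjusted income: 322,000 zł + 46,500 zł + 75,500 zł + 39,500 zł = 483,500 zł
  Exemption: 29,000 zł − 20% × (483,500 zł − 421,000 zł) = 29,000 zł − 12,500 zł = 16,500 zł
  Base: 483,500 zł − 16,500 zł = 467,000 zł
  467,000 zł × 11% = 51,370 zł

51,370 zł > 35,500 zł, so the supplementary minimum tax is the binding amount.

51,370 zł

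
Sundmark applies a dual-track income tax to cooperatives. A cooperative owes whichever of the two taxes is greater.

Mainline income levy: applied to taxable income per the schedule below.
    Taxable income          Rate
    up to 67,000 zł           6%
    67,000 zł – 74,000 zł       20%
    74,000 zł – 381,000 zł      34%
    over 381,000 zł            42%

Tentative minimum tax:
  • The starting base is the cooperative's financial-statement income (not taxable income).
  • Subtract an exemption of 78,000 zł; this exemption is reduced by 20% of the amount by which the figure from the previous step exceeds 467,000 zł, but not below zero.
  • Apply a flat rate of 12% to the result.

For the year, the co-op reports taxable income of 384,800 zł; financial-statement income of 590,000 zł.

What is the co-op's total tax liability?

111,396 zł

Tentative minimum tax:
  Base (financial-statement income): 590,000 zł
  Exemption: 78,000 zł − 20% × (590,000 zł − 467,000 zł) = 78,000 zł − 24,600 zł = 53,400 zł
  Base: 590,000 zł − 53,400 zł = 536,600 zł
  536,600 zł × 12% = 64,392 zł

Mainline income levy:
  67,000 zł × 6% = 4,020 zł
  7,000 zł × 20% = 1,400 zł
  307,000 zł × 34% = 104,380 zł
  3,800 zł × 42% = 1,596 zł
  → 111,396 zł

111,396 zł > 64,392 zł, so the mainline income levy governs.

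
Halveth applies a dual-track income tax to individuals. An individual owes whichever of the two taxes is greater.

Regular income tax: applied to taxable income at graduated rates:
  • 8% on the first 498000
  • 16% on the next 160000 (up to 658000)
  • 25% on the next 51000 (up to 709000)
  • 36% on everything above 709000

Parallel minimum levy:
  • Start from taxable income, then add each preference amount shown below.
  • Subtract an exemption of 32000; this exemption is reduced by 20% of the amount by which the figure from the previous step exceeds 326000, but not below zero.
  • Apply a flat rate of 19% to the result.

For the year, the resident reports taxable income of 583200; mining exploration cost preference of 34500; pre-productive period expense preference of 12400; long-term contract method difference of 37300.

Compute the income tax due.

Parallel minimum levy:
  Adjusted income: 583200 + 34500 + 12400 + 37300 = 667400
  Exemption: 20% × (667400 − 326000) = 68280 ≥ 32000, so the exemption is fully phased out
  Base: 667400 − 0 = 667400
  667400 × 19% = 126806

Regular income tax:
  498000 × 8% = 39840
  85200 × 16% = 13632
  → 53472

126806 > 53472, so the parallel minimum levy is the binding amount.

126806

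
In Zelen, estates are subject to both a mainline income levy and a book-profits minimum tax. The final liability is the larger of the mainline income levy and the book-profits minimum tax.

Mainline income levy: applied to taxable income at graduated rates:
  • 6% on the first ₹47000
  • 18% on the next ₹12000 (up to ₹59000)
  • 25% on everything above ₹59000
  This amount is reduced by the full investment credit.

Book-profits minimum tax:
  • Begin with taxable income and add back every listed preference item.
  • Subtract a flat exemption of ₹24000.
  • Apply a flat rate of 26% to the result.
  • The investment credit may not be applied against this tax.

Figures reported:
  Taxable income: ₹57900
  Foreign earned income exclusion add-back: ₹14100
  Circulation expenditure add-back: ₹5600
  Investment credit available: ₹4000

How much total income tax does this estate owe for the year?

₹13936

Mainline income levy:
  ₹47000 × 6% = ₹2820
  ₹10900 × 18% = ₹1962
  → ₹4782
  Less investment credit ₹4000 → ₹782

Book-profits minimum tax:
  Adjusted income: ₹57900 + ₹14100 + ₹5600 = ₹77600
  Less exemption ₹24000 → base ₹53600
  ₹53600 × 26% = ₹13936

₹13936 > ₹782, so the book-profits minimum tax is the binding amount.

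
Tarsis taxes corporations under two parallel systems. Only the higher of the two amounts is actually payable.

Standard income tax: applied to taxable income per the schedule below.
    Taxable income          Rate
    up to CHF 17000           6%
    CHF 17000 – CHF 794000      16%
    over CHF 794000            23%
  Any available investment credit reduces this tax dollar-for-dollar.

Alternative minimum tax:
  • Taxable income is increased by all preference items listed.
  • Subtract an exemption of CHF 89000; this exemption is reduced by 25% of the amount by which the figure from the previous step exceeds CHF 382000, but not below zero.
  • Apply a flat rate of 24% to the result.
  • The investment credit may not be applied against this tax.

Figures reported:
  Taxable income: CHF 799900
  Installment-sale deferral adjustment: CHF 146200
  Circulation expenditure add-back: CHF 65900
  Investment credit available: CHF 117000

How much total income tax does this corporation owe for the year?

Alternative minimum tax:
  Adjusted income: CHF 799900 + CHF 146200 + CHF 65900 = CHF 1012000
  Exemption: 25% × (CHF 1012000 − CHF 382000) = CHF 157500 ≥ CHF 89000, so the exemption is fully phased out
  Base: CHF 1012000 − CHF 0 = CHF 1012000
  CHF 1012000 × 24% = CHF 242880

Standard income tax:
  CHF 17000 × 6% = CHF 1020
  CHF 777000 × 16% = CHF 124320
  CHF 5900 × 23% = CHF 1357
  → CHF 126697
  Less investment credit CHF 117000 → CHF 9697

CHF 242880 > CHF 9697, so the alternative minimum tax is the binding amount.

CHF 242880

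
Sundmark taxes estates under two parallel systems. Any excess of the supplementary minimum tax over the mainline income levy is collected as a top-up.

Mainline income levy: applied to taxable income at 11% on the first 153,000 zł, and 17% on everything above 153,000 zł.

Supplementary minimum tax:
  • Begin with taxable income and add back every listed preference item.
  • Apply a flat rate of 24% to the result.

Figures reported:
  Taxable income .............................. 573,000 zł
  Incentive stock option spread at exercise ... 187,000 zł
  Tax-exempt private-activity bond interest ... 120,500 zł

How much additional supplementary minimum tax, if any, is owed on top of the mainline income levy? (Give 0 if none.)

Mainline income levy:
  153,000 zł × 11% = 16,830 zł
  420,000 zł × 17% = 71,400 zł
  → 88,230 zł

Supplementary minimum tax:
  Adjusted income: 573,000 zł + 187,000 zł + 120,500 zł = 880,500 zł
  880,500 zł × 24% = 211,320 zł

Excess of supplementary minimum tax over mainline income levy: 211,320 zł − 88,230 zł = 123,090 zł.

123,090 zł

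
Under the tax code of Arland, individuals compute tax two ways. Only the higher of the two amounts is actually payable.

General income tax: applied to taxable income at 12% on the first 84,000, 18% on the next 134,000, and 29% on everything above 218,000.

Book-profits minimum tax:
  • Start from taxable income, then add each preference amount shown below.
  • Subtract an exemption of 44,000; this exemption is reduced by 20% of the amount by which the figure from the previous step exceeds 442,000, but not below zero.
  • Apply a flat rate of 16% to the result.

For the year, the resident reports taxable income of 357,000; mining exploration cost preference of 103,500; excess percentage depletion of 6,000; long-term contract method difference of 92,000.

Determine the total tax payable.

General income tax:
  84,000 × 12% = 10,080
  134,000 × 18% = 24,120
  139,000 × 29% = 40,310
  → 74,510

Book-profits minimum tax:
  Adjusted income: 357,000 + 103,500 + 6,000 + 92,000 = 558,500
  Exemption: 44,000 − 20% × (558,500 − 442,000) = 44,000 − 23,300 = 20,700
  Base: 558,500 − 20,700 = 537,800
  537,800 × 16% = 86,048

86,048 > 74,510, so the book-profits minimum tax is the binding amount.

86,048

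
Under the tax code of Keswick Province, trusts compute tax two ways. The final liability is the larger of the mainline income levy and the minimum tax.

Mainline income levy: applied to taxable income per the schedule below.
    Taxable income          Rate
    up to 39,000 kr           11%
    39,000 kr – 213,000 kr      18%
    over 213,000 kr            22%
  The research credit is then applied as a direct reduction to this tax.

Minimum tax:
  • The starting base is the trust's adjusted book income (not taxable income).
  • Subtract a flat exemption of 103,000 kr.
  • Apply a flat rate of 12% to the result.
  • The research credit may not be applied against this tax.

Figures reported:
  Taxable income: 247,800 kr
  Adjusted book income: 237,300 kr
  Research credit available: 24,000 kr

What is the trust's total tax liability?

19,266 kr

Minimum tax:
  Base (adjusted book income): 237,300 kr
  Less exemption 103,000 kr → base 134,300 kr
  134,300 kr × 12% = 16,116 kr

Mainline income levy:
  39,000 kr × 11% = 4,290 kr
  174,000 kr × 18% = 31,320 kr
  34,800 kr × 22% = 7,656 kr
  → 43,266 kr
  Less research credit 24,000 kr → 19,266 kr

19,266 kr > 16,116 kr, so the mainline income levy governs.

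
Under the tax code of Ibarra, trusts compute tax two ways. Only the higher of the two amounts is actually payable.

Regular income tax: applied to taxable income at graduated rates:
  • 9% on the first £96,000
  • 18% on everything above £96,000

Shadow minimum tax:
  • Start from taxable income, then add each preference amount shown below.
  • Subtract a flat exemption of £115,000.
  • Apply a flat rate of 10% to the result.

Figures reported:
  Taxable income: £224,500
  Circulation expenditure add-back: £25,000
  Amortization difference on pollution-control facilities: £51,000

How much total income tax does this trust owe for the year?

Shadow minimum tax:
  Adjusted income: £224,500 + £25,000 + £51,000 = £300,500
  Less exemption £115,000 → base £185,500
  £185,500 × 10% = £18,550

Regular income tax:
  £96,000 × 9% = £8,640
  £128,500 × 18% = £23,130
  → £31,770

£31,770 > £18,550, so the regular income tax governs.

£31,770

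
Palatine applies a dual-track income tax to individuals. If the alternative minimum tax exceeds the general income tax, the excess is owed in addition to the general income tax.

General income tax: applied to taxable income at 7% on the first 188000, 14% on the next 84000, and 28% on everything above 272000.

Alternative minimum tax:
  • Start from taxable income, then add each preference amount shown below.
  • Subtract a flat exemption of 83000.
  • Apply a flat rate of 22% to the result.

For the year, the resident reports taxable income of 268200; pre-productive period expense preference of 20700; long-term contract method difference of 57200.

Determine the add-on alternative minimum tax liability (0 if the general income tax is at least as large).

33494

Alternative minimum tax:
  Adjusted income: 268200 + 20700 + 57200 = 346100
  Less exemption 83000 → base 263100
  263100 × 22% = 57882

General income tax:
  188000 × 7% = 13160
  80200 × 14% = 11228
  → 24388

Excess of alternative minimum tax over general income tax: 57882 − 24388 = 33494.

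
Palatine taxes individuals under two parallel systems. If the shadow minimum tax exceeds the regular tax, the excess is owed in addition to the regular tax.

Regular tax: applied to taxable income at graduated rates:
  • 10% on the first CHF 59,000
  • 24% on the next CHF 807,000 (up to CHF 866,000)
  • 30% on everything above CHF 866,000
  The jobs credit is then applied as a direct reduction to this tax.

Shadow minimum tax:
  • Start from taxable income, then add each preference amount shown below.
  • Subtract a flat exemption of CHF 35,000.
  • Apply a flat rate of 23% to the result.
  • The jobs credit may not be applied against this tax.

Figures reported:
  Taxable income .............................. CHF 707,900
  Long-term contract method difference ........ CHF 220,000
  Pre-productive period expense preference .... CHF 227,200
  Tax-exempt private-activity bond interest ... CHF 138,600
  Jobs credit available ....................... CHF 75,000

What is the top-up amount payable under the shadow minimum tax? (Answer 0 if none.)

Regular tax:
  CHF 59,000 × 10% = CHF 5,900
  CHF 648,900 × 24% = CHF 155,736
  → CHF 161,636
  Less jobs credit CHF 75,000 → CHF 86,636

Shadow minimum tax:
  Adjusted income: CHF 707,900 + CHF 220,000 + CHF 227,200 + CHF 138,600 = CHF 1,293,700
  Less exemption CHF 35,000 → base CHF 1,258,700
  CHF 1,258,700 × 23% = CHF 289,501

Excess of shadow minimum tax over regular tax: CHF 289,501 − CHF 86,636 = CHF 202,865.

CHF 202,865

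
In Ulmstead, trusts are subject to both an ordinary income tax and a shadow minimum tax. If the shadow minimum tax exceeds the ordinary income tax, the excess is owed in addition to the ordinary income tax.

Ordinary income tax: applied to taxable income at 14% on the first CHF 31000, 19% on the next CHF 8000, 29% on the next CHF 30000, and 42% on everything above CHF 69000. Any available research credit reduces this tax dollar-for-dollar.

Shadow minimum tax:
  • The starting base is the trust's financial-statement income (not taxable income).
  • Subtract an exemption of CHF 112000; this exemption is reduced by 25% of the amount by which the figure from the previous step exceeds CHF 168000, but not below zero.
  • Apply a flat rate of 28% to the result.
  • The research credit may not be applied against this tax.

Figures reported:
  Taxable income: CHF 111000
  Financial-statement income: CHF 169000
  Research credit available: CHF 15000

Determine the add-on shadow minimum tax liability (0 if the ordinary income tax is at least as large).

Shadow minimum tax:
  Base (financial-statement income): CHF 169000
  Exemption: CHF 112000 − 25% × (CHF 169000 − CHF 168000) = CHF 112000 − CHF 250 = CHF 111750
  Base: CHF 169000 − CHF 111750 = CHF 57250
  CHF 57250 × 28% = CHF 16030

Ordinary income tax:
  CHF 31000 × 14% = CHF 4340
  CHF 8000 × 19% = CHF 1520
  CHF 30000 × 29% = CHF 8700
  CHF 42000 × 42% = CHF 17640
  → CHF 32200
  Less research credit CHF 15000 → CHF 17200

CHF 16030 ≤ CHF 17200, so no add-on is due.

CHF 0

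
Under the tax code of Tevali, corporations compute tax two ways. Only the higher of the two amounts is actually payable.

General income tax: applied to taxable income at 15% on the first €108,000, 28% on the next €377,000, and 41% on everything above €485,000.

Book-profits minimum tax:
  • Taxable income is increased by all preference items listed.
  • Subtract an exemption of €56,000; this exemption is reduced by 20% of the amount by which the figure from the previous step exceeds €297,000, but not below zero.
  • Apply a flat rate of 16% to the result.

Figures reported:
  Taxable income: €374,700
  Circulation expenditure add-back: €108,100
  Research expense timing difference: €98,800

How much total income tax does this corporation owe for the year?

Book-profits minimum tax:
  Adjusted income: €374,700 + €108,100 + €98,800 = €581,600
  Exemption: 20% × (€581,600 − €297,000) = €56,920 ≥ €56,000, so the exemption is fully phased out
  Base: €581,600 − €0 = €581,600
  €581,600 × 16% = €93,056

General income tax:
  €108,000 × 15% = €16,200
  €266,700 × 28% = €74,676
  → €90,876

€93,056 > €90,876, so the book-profits minimum tax is the binding amount.

€93,056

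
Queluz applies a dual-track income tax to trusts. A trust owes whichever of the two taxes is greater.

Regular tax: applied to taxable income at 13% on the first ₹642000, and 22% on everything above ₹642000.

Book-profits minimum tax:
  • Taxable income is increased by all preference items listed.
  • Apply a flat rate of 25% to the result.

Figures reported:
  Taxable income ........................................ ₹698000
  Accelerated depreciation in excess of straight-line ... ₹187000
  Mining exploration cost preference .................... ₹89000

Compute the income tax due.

Book-profits minimum tax:
  Adjusted income: ₹698000 + ₹187000 + ₹89000 = ₹974000
  ₹974000 × 25% = ₹243500

Regular tax:
  ₹642000 × 13% = ₹83460
  ₹56000 × 22% = ₹12320
  → ₹95780

₹243500 > ₹95780, so the book-profits minimum tax is the binding amount.

₹243500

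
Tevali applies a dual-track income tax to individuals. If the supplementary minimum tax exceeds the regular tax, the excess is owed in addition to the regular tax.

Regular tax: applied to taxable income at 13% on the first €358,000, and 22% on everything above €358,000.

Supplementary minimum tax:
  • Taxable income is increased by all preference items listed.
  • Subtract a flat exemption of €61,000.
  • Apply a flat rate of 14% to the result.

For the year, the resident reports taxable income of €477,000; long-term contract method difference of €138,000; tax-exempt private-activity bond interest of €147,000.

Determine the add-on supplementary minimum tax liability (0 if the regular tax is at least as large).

Supplementary minimum tax:
  Adjusted income: €477,000 + €138,000 + €147,000 = €762,000
  Less exemption €61,000 → base €701,000
  €701,000 × 14% = €98,140

Regular tax:
  €358,000 × 13% = €46,540
  €119,000 × 22% = €26,180
  → €72,720

Excess of supplementary minimum tax over regular tax: €98,140 − €72,720 = €25,420.

€25,420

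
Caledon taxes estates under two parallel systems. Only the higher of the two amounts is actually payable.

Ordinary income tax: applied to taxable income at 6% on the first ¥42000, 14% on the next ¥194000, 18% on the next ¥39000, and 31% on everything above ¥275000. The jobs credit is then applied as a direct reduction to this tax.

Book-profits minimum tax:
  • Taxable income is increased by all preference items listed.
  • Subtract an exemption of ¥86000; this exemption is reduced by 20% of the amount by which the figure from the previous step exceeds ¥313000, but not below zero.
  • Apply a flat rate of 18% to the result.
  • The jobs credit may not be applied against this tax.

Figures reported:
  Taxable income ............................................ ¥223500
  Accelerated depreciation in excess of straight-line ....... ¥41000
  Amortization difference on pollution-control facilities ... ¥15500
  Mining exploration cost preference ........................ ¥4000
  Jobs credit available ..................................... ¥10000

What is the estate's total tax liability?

Ordinary income tax:
  ¥42000 × 6% = ¥2520
  ¥181500 × 14% = ¥25410
  → ¥27930
  Less jobs credit ¥10000 → ¥17930

Book-profits minimum tax:
  Adjusted income: ¥223500 + ¥41000 + ¥15500 + ¥4000 = ¥284000
  Exemption: ¥284000 ≤ ¥313000, so full ¥86000 applies
  Base: ¥284000 − ¥86000 = ¥198000
  ¥198000 × 18% = ¥35640

¥35640 > ¥17930, so the book-profits minimum tax is the binding amount.

¥35640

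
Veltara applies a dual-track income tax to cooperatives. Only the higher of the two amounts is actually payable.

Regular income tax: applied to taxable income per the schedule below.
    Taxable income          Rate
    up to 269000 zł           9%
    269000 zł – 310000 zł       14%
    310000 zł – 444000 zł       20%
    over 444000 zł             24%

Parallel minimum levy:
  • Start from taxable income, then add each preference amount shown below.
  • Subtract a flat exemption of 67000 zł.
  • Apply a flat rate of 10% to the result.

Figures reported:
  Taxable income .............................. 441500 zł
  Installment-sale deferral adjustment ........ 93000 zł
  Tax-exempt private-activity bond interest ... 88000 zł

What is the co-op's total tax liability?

Parallel minimum levy:
  Adjusted income: 441500 zł + 93000 zł + 88000 zł = 622500 zł
  Less exemption 67000 zł → base 555500 zł
  555500 zł × 10% = 55550 zł

Regular income tax:
  269000 zł × 9% = 24210 zł
  41000 zł × 14% = 5740 zł
  131500 zł × 20% = 26300 zł
  → 56250 zł

56250 zł > 55550 zł, so the regular income tax governs.

56250 zł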